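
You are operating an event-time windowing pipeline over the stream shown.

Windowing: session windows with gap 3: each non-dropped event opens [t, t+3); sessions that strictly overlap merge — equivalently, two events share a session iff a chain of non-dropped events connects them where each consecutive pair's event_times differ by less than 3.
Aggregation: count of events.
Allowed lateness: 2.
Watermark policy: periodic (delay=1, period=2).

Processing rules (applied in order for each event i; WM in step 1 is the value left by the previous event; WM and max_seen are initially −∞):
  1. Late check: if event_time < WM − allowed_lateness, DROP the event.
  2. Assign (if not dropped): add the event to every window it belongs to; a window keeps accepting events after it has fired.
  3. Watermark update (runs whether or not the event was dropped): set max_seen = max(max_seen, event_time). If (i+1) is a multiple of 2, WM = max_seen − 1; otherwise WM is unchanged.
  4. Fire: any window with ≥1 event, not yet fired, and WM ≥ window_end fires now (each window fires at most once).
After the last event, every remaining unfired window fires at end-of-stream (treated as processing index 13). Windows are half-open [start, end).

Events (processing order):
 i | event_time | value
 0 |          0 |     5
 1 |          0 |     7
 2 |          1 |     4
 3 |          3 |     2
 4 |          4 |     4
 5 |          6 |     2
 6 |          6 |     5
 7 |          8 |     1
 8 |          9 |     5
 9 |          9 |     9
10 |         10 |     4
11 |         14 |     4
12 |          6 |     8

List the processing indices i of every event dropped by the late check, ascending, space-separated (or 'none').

i=0 t=0 v=5: → [0,3); WM=−∞
i=1 t=0 v=7: → [0,3); WM=-1
i=2 t=1 v=4: → [0,4); WM=-1
i=3 t=3 v=2: → [0,6); WM=2
i=4 t=4 v=4: → [0,7); WM=2
i=5 t=6 v=2: → [0,9); WM=5
i=6 t=6 v=5: → [0,9); WM=5
i=7 t=8 v=1: → [0,11); WM=7
i=8 t=9 v=5: → [0,12); WM=7
i=9 t=9 v=9: → [0,12); WM=8
i=10 t=10 v=4: → [0,13); WM=8
i=11 t=14 v=4: → [14,17); WM=13
i=12 t=6 v=8: DROP (t<13-2); WM=13

12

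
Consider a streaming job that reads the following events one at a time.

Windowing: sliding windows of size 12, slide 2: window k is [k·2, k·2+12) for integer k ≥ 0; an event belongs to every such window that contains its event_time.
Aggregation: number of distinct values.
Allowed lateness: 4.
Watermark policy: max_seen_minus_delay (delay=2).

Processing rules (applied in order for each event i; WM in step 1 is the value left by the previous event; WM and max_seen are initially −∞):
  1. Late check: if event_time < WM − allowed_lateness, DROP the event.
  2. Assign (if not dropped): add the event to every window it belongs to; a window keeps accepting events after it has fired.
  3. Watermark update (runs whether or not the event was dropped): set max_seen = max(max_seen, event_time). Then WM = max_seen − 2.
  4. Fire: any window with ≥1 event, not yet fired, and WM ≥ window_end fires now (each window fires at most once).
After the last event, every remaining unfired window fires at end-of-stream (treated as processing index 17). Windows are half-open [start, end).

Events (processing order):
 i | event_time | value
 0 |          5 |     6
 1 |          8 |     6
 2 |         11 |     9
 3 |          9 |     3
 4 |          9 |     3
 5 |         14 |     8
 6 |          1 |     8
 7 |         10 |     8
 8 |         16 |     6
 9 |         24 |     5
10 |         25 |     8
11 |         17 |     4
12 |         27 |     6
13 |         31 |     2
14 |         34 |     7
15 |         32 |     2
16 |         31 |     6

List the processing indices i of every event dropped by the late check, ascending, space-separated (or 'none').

i=0 t=5 v=6: → [4,16),[2,14),[0,12); WM=3
i=1 t=8 v=6: → [8,20),[6,18),[4,16),[2,14),[0,12); WM=6
i=2 t=11 v=9: → [10,22),[8,20),[6,18),[4,16),[2,14),[0,12); WM=9
i=3 t=9 v=3: → [8,20),[6,18),[4,16),[2,14),[0,12); WM=9
i=4 t=9 v=3: → [8,20),[6,18),[4,16),[2,14),[0,12); WM=9
i=5 t=14 v=8: → [14,26),[12,24),[10,22),[8,20),[6,18),[4,16); WM=12; [0,12) fires=3
i=6 t=1 v=8: DROP (t<12-4); WM=12
i=7 t=10 v=8: → [10,22),[8,20),[6,18),[4,16),[2,14),[0,12); WM=12
i=8 t=16 v=6: → [16,28),[14,26),[12,24),[10,22),[8,20),[6,18); WM=14; [2,14) fires=4
i=9 t=24 v=5: → [24,36),[22,34),[20,32),[18,30),[16,28),[14,26); WM=22; [4,16) fires=4 [6,18) fires=4 [8,20) fires=4 [10,22) fires=3
i=10 t=25 v=8: → [24,36),[22,34),[20,32),[18,30),[16,28),[14,26); WM=23
i=11 t=17 v=4: DROP (t<23-4); WM=23
i=12 t=27 v=6: → [26,38),[24,36),[22,34),[20,32),[18,30),[16,28); WM=25; [12,24) fires=2
i=13 t=31 v=2: → [30,42),[28,40),[26,38),[24,36),[22,34),[20,32); WM=29; [14,26) fires=3 [16,28) fires=3
i=14 t=34 v=7: → [34,46),[32,44),[30,42),[28,40),[26,38),[24,36); WM=32; [18,30) fires=3 [20,32) fires=4
i=15 t=32 v=2: → [32,44),[30,42),[28,40),[26,38),[24,36),[22,34); WM=32
i=16 t=31 v=6: → [30,42),[28,40),[26,38),[24,36),[22,34),[20,32); WM=32

6 11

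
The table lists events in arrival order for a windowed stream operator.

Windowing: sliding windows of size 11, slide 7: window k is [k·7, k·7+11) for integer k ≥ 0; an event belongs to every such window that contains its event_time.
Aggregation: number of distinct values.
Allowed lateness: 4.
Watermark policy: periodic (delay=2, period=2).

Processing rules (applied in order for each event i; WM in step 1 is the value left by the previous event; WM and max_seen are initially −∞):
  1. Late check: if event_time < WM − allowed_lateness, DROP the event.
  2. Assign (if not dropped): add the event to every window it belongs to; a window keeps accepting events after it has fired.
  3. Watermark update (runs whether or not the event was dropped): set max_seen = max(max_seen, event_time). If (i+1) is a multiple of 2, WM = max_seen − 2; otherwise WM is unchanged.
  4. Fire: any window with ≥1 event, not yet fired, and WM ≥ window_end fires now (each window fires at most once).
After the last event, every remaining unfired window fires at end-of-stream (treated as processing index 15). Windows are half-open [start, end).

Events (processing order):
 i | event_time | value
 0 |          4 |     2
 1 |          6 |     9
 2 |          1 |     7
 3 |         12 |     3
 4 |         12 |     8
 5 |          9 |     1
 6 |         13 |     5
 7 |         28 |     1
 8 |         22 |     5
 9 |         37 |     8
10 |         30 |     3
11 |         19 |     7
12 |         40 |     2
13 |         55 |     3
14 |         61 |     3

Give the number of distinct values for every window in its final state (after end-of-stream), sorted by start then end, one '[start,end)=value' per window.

i=0 t=4 v=2: → [0,11); WM=−∞
i=1 t=6 v=9: → [0,11); WM=4
i=2 t=1 v=7: → [0,11); WM=4
i=3 t=12 v=3: → [7,18); WM=10
i=4 t=12 v=8: → [7,18); WM=10
i=5 t=9 v=1: → [7,18),[0,11); WM=10
i=6 t=13 v=5: → [7,18); WM=10
i=7 t=28 v=1: → [28,39),[21,32); WM=26; [0,11) fires=4 [7,18) fires=4
i=8 t=22 v=5: → [21,32),[14,25); WM=26; [14,25) fires=1
i=9 t=37 v=8: → [35,46),[28,39); WM=35; [21,32) fires=2
i=10 t=30 v=3: DROP (t<35-4); WM=35
i=11 t=19 v=7: DROP (t<35-4); WM=35
i=12 t=40 v=2: → [35,46); WM=35
i=13 t=55 v=3: → [49,60); WM=53; [28,39) fires=2 [35,46) fires=2
i=14 t=61 v=3: → [56,67); WM=53

[0,11)=4 [7,18)=4 [14,25)=1 [21,32)=2 [28,39)=2 [35,46)=2 [49,60)=1 [56,67)=1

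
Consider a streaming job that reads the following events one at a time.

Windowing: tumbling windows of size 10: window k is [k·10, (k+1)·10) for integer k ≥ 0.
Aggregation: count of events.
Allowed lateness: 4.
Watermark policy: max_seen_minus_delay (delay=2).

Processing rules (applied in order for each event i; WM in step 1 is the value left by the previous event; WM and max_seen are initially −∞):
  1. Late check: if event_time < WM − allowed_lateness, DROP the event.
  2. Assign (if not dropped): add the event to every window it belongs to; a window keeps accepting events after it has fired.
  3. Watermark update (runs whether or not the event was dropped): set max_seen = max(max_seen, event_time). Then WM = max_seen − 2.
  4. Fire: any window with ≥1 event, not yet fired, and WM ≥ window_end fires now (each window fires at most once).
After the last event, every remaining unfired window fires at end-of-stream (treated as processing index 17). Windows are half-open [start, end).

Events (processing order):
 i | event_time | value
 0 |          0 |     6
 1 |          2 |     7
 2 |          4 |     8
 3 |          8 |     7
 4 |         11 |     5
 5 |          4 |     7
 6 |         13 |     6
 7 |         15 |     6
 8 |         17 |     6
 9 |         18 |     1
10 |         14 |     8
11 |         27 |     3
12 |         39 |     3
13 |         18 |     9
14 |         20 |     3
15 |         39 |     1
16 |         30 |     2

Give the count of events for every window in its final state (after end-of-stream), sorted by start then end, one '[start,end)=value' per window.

[0,10)=4 [10,20)=6 [20,30)=1 [30,40)=2

i=0 t=0 v=6: → [0,10); WM=-2
i=1 t=2 v=7: → [0,10); WM=0
i=2 t=4 v=8: → [0,10); WM=2
i=3 t=8 v=7: → [0,10); WM=6
i=4 t=11 v=5: → [10,20); WM=9
i=5 t=4 v=7: DROP (t<9-4); WM=9
i=6 t=13 v=6: → [10,20); WM=11; [0,10) fires=4
i=7 t=15 v=6: → [10,20); WM=13
i=8 t=17 v=6: → [10,20); WM=15
i=9 t=18 v=1: → [10,20); WM=16
i=10 t=14 v=8: → [10,20); WM=16
i=11 t=27 v=3: → [20,30); WM=25; [10,20) fires=6
i=12 t=39 v=3: → [30,40); WM=37; [20,30) fires=1
i=13 t=18 v=9: DROP (t<37-4); WM=37
i=14 t=20 v=3: DROP (t<37-4); WM=37
i=15 t=39 v=1: → [30,40); WM=37
i=16 t=30 v=2: DROP (t<37-4); WM=37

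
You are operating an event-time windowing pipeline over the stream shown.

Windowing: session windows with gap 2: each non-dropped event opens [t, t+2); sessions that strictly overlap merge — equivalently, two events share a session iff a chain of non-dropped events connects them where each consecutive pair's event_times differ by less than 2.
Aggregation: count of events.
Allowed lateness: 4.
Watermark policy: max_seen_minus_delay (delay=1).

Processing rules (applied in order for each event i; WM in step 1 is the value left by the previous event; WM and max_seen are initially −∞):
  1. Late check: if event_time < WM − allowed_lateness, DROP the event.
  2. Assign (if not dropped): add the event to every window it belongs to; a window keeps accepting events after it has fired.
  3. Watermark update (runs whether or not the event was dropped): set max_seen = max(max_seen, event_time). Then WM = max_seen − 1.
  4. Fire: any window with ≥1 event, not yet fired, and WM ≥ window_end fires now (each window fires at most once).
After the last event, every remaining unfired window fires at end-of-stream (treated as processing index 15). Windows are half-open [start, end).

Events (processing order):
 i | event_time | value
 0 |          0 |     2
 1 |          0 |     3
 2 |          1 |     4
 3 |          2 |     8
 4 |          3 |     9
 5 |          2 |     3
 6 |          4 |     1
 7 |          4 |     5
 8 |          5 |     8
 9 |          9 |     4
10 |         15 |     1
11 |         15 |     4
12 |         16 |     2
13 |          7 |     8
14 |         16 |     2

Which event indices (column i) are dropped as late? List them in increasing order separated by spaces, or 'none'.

i=0 t=0 v=2: → [0,2); WM=-1
i=1 t=0 v=3: → [0,2); WM=-1
i=2 t=1 v=4: → [0,3); WM=0
i=3 t=2 v=8: → [0,4); WM=1
i=4 t=3 v=9: → [0,5); WM=2
i=5 t=2 v=3: → [0,5); WM=2
i=6 t=4 v=1: → [0,6); WM=3
i=7 t=4 v=5: → [0,6); WM=3
i=8 t=5 v=8: → [0,7); WM=4
i=9 t=9 v=4: → [9,11); WM=8
i=10 t=15 v=1: → [15,17); WM=14
i=11 t=15 v=4: → [15,17); WM=14
i=12 t=16 v=2: → [15,18); WM=15
i=13 t=7 v=8: DROP (t<15-4); WM=15
i=14 t=16 v=2: → [15,18); WM=15

13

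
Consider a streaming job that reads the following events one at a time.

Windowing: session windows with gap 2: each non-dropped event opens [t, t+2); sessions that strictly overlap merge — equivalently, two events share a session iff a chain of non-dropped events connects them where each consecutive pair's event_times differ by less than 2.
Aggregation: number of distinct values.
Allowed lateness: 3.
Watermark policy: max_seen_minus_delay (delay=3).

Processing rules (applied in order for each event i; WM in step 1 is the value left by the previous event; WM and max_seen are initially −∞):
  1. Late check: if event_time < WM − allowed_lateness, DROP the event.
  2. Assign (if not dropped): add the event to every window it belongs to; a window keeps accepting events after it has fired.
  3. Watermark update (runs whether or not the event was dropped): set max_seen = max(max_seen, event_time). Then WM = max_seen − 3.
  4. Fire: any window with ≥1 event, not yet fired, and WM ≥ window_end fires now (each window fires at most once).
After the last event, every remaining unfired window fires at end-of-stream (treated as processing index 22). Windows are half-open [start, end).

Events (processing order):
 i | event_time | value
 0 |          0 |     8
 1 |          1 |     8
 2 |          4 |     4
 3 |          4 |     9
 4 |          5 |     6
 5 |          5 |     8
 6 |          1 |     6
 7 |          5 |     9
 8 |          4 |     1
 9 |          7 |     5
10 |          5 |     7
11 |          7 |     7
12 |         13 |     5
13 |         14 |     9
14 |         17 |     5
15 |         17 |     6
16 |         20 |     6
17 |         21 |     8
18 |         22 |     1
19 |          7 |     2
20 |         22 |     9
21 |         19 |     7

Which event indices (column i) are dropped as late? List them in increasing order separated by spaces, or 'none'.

19

i=0 t=0 v=8: → [0,2); WM=-3
i=1 t=1 v=8: → [0,3); WM=-2
i=2 t=4 v=4: → [4,6); WM=1
i=3 t=4 v=9: → [4,6); WM=1
i=4 t=5 v=6: → [4,7); WM=2
i=5 t=5 v=8: → [4,7); WM=2
i=6 t=1 v=6: → [0,3); WM=2
i=7 t=5 v=9: → [4,7); WM=2
i=8 t=4 v=1: → [4,7); WM=2
i=9 t=7 v=5: → [7,9); WM=4
i=10 t=5 v=7: → [4,7); WM=4
i=11 t=7 v=7: → [7,9); WM=4
i=12 t=13 v=5: → [13,15); WM=10
i=13 t=14 v=9: → [13,16); WM=11
i=14 t=17 v=5: → [17,19); WM=14
i=15 t=17 v=6: → [17,19); WM=14
i=16 t=20 v=6: → [20,22); WM=17
i=17 t=21 v=8: → [20,23); WM=18
i=18 t=22 v=1: → [20,24); WM=19
i=19 t=7 v=2: DROP (t<19-3); WM=19
i=20 t=22 v=9: → [20,24); WM=19
i=21 t=19 v=7: → [19,24); WM=19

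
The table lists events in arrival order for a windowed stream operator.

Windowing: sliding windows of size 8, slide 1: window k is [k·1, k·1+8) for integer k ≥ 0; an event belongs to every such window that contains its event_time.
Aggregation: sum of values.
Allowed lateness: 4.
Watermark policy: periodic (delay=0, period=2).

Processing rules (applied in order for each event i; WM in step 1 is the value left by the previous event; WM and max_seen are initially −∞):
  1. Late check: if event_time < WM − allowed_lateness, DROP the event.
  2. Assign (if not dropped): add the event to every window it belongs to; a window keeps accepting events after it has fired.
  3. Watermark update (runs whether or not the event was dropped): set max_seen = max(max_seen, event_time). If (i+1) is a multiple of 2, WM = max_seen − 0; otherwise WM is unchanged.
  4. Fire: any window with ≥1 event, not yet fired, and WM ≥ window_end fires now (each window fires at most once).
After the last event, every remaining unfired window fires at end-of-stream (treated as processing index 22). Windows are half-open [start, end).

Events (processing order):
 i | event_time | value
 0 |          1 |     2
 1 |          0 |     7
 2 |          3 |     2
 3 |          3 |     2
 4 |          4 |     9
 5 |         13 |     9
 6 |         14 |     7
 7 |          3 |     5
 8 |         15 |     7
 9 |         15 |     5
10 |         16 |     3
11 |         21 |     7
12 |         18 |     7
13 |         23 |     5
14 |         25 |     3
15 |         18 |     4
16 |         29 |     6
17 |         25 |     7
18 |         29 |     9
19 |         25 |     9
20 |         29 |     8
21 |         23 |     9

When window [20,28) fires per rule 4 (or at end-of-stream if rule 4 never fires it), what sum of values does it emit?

i=0 t=1 v=2: → [1,9),[0,8); WM=−∞
i=1 t=0 v=7: → [0,8); WM=1
i=2 t=3 v=2: → [3,11),[2,10),[1,9),[0,8); WM=1
i=3 t=3 v=2: → [3,11),[2,10),[1,9),[0,8); WM=3
i=4 t=4 v=9: → [4,12),[3,11),[2,10),[1,9),[0,8); WM=3
i=5 t=13 v=9: → [13,21),[12,20),[11,19),[10,18),[9,17),[8,16),[7,15),[6,14); WM=13; [0,8) fires=22 [1,9) fires=15 [2,10) fires=13 [3,11) fires=13 [4,12) fires=9
i=6 t=14 v=7: → [14,22),[13,21),[12,20),[11,19),[10,18),[9,17),[8,16),[7,15); WM=13
i=7 t=3 v=5: DROP (t<13-4); WM=14; [6,14) fires=9
i=8 t=15 v=7: → [15,23),[14,22),[13,21),[12,20),[11,19),[10,18),[9,17),[8,16); WM=14
i=9 t=15 v=5: → [15,23),[14,22),[13,21),[12,20),[11,19),[10,18),[9,17),[8,16); WM=15; [7,15) fires=16
i=10 t=16 v=3: → [16,24),[15,23),[14,22),[13,21),[12,20),[11,19),[10,18),[9,17); WM=15
i=11 t=21 v=7: → [21,29),[20,28),[19,27),[18,26),[17,25),[16,24),[15,23),[14,22); WM=21; [8,16) fires=28 [9,17) fires=31 [10,18) fires=31 [11,19) fires=31 [12,20) fires=31 [13,21) fires=31
i=12 t=18 v=7: → [18,26),[17,25),[16,24),[15,23),[14,22),[13,21),[12,20),[11,19); WM=21
i=13 t=23 v=5: → [23,31),[22,30),[21,29),[20,28),[19,27),[18,26),[17,25),[16,24); WM=23; [14,22) fires=36 [15,23) fires=29
i=14 t=25 v=3: → [25,33),[24,32),[23,31),[22,30),[21,29),[20,28),[19,27),[18,26); WM=23
i=15 t=18 v=4: DROP (t<23-4); WM=25; [16,24) fires=22 [17,25) fires=19
i=16 t=29 v=6: → [29,37),[28,36),[27,35),[26,34),[25,33),[24,32),[23,31),[22,30); WM=25
i=17 t=25 v=7: → [25,33),[24,32),[23,31),[22,30),[21,29),[20,28),[19,27),[18,26); WM=29; [18,26) fires=29 [19,27) fires=22 [20,28) fires=22 [21,29) fires=22
i=18 t=29 v=9: → [29,37),[28,36),[27,35),[26,34),[25,33),[24,32),[23,31),[22,30); WM=29
i=19 t=25 v=9: → [25,33),[24,32),[23,31),[22,30),[21,29),[20,28),[19,27),[18,26); WM=29
i=20 t=29 v=8: → [29,37),[28,36),[27,35),[26,34),[25,33),[24,32),[23,31),[22,30); WM=29
i=21 t=23 v=9: DROP (t<29-4); WM=29

22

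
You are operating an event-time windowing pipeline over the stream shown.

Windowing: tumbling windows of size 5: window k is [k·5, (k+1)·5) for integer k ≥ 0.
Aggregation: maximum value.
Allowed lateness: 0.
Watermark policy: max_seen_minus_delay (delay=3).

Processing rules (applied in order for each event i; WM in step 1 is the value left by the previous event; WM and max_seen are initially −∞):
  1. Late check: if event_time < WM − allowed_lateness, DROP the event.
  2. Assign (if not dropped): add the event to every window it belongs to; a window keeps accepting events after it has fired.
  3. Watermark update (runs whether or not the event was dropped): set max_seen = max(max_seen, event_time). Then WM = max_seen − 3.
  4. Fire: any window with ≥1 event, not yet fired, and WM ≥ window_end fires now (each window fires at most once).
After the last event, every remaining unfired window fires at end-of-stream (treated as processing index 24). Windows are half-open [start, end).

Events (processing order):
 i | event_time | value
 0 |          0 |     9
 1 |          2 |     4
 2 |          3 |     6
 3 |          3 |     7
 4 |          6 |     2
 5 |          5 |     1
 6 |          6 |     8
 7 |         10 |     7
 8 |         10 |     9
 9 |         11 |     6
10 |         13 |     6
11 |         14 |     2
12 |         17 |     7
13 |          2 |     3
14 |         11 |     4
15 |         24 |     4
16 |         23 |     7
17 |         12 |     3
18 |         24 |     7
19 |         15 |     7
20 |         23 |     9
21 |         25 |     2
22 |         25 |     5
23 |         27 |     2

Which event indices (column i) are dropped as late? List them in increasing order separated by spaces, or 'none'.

i=0 t=0 v=9: → [0,5); WM=-3
i=1 t=2 v=4: → [0,5); WM=-1
i=2 t=3 v=6: → [0,5); WM=0
i=3 t=3 v=7: → [0,5); WM=0
i=4 t=6 v=2: → [5,10); WM=3
i=5 t=5 v=1: → [5,10); WM=3
i=6 t=6 v=8: → [5,10); WM=3
i=7 t=10 v=7: → [10,15); WM=7; [0,5) fires=9
i=8 t=10 v=9: → [10,15); WM=7
i=9 t=11 v=6: → [10,15); WM=8
i=10 t=13 v=6: → [10,15); WM=10; [5,10) fires=8
i=11 t=14 v=2: → [10,15); WM=11
i=12 t=17 v=7: → [15,20); WM=14
i=13 t=2 v=3: DROP (t<14-0); WM=14
i=14 t=11 v=4: DROP (t<14-0); WM=14
i=15 t=24 v=4: → [20,25); WM=21; [10,15) fires=9 [15,20) fires=7
i=16 t=23 v=7: → [20,25); WM=21
i=17 t=12 v=3: DROP (t<21-0); WM=21
i=18 t=24 v=7: → [20,25); WM=21
i=19 t=15 v=7: DROP (t<21-0); WM=21
i=20 t=23 v=9: → [20,25); WM=21
i=21 t=25 v=2: → [25,30); WM=22
i=22 t=25 v=5: → [25,30); WM=22
i=23 t=27 v=2: → [25,30); WM=24

13 14 17 19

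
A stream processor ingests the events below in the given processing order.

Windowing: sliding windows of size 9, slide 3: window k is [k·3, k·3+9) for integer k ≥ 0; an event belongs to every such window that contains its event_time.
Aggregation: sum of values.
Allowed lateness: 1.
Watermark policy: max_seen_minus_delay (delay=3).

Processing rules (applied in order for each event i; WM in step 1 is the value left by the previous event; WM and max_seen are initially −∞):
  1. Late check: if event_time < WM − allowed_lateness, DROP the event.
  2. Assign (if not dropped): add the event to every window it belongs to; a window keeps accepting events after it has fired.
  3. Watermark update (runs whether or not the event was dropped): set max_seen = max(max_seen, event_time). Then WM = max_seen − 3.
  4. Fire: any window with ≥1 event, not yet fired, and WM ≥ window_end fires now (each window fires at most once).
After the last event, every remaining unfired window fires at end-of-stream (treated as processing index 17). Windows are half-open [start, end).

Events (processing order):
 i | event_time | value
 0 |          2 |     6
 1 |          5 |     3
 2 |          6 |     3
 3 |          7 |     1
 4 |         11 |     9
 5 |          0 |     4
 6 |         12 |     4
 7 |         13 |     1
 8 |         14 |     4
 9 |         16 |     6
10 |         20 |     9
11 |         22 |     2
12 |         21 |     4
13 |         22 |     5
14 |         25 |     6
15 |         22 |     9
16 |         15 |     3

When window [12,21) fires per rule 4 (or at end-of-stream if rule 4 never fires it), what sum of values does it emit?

24

i=0 t=2 v=6: → [0,9); WM=-1
i=1 t=5 v=3: → [3,12),[0,9); WM=2
i=2 t=6 v=3: → [6,15),[3,12),[0,9); WM=3
i=3 t=7 v=1: → [6,15),[3,12),[0,9); WM=4
i=4 t=11 v=9: → [9,18),[6,15),[3,12); WM=8
i=5 t=0 v=4: DROP (t<8-1); WM=8
i=6 t=12 v=4: → [12,21),[9,18),[6,15); WM=9; [0,9) fires=13
i=7 t=13 v=1: → [12,21),[9,18),[6,15); WM=10
i=8 t=14 v=4: → [12,21),[9,18),[6,15); WM=11
i=9 t=16 v=6: → [15,24),[12,21),[9,18); WM=13; [3,12) fires=16
i=10 t=20 v=9: → [18,27),[15,24),[12,21); WM=17; [6,15) fires=22
i=11 t=22 v=2: → [21,30),[18,27),[15,24); WM=19; [9,18) fires=24
i=12 t=21 v=4: → [21,30),[18,27),[15,24); WM=19
i=13 t=22 v=5: → [21,30),[18,27),[15,24); WM=19
i=14 t=25 v=6: → [24,33),[21,30),[18,27); WM=22; [12,21) fires=24
i=15 t=22 v=9: → [21,30),[18,27),[15,24); WM=22
i=16 t=15 v=3: DROP (t<22-1); WM=22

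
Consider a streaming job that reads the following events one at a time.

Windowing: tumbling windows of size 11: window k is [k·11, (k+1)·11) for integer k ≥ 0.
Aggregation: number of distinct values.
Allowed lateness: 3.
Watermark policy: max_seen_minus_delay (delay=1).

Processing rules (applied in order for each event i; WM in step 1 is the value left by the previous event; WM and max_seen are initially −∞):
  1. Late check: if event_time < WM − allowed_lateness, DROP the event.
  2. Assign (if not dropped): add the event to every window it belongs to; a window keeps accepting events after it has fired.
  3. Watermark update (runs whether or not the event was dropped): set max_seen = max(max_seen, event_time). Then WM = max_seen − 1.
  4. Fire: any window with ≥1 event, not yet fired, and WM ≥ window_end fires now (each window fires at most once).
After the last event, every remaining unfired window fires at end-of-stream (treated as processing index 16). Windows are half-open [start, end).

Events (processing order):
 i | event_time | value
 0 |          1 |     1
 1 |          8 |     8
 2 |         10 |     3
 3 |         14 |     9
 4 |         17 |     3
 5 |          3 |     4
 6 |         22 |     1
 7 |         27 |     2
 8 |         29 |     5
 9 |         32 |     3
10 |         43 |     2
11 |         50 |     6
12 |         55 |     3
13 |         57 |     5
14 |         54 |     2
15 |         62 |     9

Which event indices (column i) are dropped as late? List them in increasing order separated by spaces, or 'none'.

i=0 t=1 v=1: → [0,11); WM=0
i=1 t=8 v=8: → [0,11); WM=7
i=2 t=10 v=3: → [0,11); WM=9
i=3 t=14 v=9: → [11,22); WM=13; [0,11) fires=3
i=4 t=17 v=3: → [11,22); WM=16
i=5 t=3 v=4: DROP (t<16-3); WM=16
i=6 t=22 v=1: → [22,33); WM=21
i=7 t=27 v=2: → [22,33); WM=26; [11,22) fires=2
i=8 t=29 v=5: → [22,33); WM=28
i=9 t=32 v=3: → [22,33); WM=31
i=10 t=43 v=2: → [33,44); WM=42; [22,33) fires=4
i=11 t=50 v=6: → [44,55); WM=49; [33,44) fires=1
i=12 t=55 v=3: → [55,66); WM=54
i=13 t=57 v=5: → [55,66); WM=56; [44,55) fires=1
i=14 t=54 v=2: → [44,55); WM=56
i=15 t=62 v=9: → [55,66); WM=61

5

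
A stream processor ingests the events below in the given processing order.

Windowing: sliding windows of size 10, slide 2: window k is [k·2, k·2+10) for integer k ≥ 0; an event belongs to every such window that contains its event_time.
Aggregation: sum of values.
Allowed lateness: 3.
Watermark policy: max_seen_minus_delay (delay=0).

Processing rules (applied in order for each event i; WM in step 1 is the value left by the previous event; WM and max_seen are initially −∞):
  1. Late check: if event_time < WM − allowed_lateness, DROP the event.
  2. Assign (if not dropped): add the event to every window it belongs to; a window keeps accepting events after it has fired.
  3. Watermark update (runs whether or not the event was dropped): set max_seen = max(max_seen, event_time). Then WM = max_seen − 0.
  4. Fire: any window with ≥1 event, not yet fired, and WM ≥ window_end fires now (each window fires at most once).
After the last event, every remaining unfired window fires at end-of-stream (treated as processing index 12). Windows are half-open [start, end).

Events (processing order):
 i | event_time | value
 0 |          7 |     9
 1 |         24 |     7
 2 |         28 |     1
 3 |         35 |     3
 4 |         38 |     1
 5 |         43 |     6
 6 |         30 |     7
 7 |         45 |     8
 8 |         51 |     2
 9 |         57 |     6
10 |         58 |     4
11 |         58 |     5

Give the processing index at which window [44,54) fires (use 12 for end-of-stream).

i=0 t=7 v=9: → [6,16),[4,14),[2,12),[0,10); WM=7
i=1 t=24 v=7: → [24,34),[22,32),[20,30),[18,28),[16,26); WM=24; [0,10) fires=9 [2,12) fires=9 [4,14) fires=9 [6,16) fires=9
i=2 t=28 v=1: → [28,38),[26,36),[24,34),[22,32),[20,30); WM=28; [16,26) fires=7 [18,28) fires=7
i=3 t=35 v=3: → [34,44),[32,42),[30,40),[28,38),[26,36); WM=35; [20,30) fires=8 [22,32) fires=8 [24,34) fires=8
i=4 t=38 v=1: → [38,48),[36,46),[34,44),[32,42),[30,40); WM=38; [26,36) fires=4 [28,38) fires=4
i=5 t=43 v=6: → [42,52),[40,50),[38,48),[36,46),[34,44); WM=43; [30,40) fires=4 [32,42) fires=4
i=6 t=30 v=7: DROP (t<43-3); WM=43
i=7 t=45 v=8: → [44,54),[42,52),[40,50),[38,48),[36,46); WM=45; [34,44) fires=10
i=8 t=51 v=2: → [50,60),[48,58),[46,56),[44,54),[42,52); WM=51; [36,46) fires=15 [38,48) fires=15 [40,50) fires=14
i=9 t=57 v=6: → [56,66),[54,64),[52,62),[50,60),[48,58); WM=57; [42,52) fires=16 [44,54) fires=10 [46,56) fires=2
i=10 t=58 v=4: → [58,68),[56,66),[54,64),[52,62),[50,60); WM=58; [48,58) fires=8
i=11 t=58 v=5: → [58,68),[56,66),[54,64),[52,62),[50,60); WM=58

9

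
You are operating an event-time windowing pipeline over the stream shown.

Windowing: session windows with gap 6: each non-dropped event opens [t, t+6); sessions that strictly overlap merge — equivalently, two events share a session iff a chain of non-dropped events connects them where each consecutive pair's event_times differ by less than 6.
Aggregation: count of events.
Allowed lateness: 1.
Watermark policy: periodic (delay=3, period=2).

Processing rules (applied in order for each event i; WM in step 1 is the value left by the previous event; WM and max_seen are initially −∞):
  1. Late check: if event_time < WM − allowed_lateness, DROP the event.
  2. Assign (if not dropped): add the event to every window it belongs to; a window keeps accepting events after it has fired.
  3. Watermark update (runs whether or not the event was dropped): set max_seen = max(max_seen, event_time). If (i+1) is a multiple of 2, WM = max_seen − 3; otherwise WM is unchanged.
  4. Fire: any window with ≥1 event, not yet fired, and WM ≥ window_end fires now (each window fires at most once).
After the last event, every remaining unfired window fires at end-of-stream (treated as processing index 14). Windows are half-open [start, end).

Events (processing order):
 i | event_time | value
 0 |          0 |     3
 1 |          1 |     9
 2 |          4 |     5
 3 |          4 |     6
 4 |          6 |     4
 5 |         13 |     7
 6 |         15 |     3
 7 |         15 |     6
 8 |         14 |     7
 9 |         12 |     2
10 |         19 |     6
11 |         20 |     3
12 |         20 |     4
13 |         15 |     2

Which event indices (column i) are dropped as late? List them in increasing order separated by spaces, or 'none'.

i=0 t=0 v=3: → [0,6); WM=−∞
i=1 t=1 v=9: → [0,7); WM=-2
i=2 t=4 v=5: → [0,10); WM=-2
i=3 t=4 v=6: → [0,10); WM=1
i=4 t=6 v=4: → [0,12); WM=1
i=5 t=13 v=7: → [13,19); WM=10
i=6 t=15 v=3: → [13,21); WM=10
i=7 t=15 v=6: → [13,21); WM=12
i=8 t=14 v=7: → [13,21); WM=12
i=9 t=12 v=2: → [12,21); WM=12
i=10 t=19 v=6: → [12,25); WM=12
i=11 t=20 v=3: → [12,26); WM=17
i=12 t=20 v=4: → [12,26); WM=17
i=13 t=15 v=2: DROP (t<17-1); WM=17

13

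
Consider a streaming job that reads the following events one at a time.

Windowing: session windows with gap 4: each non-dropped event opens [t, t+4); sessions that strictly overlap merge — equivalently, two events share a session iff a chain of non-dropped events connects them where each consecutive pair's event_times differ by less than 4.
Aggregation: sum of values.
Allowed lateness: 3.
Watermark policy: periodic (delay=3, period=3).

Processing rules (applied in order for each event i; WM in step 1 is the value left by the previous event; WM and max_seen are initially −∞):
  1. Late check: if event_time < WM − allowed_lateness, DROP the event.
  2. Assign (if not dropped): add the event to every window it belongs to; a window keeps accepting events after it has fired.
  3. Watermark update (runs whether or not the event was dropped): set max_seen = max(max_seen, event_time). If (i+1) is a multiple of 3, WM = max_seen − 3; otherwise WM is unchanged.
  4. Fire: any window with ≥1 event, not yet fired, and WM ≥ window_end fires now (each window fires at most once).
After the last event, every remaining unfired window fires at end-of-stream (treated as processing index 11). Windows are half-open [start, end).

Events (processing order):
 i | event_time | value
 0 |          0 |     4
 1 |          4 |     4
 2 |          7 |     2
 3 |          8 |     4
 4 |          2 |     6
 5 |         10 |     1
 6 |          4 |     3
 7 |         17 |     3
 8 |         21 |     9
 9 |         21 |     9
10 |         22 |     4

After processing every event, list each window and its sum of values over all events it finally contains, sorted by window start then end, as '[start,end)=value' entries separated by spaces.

i=0 t=0 v=4: → [0,4); WM=−∞
i=1 t=4 v=4: → [4,8); WM=−∞
i=2 t=7 v=2: → [4,11); WM=4
i=3 t=8 v=4: → [4,12); WM=4
i=4 t=2 v=6: → [0,12); WM=4
i=5 t=10 v=1: → [0,14); WM=7
i=6 t=4 v=3: → [0,14); WM=7
i=7 t=17 v=3: → [17,21); WM=7
i=8 t=21 v=9: → [21,25); WM=18
i=9 t=21 v=9: → [21,25); WM=18
i=10 t=22 v=4: → [21,26); WM=18

[0,14)=24 [17,21)=3 [21,26)=22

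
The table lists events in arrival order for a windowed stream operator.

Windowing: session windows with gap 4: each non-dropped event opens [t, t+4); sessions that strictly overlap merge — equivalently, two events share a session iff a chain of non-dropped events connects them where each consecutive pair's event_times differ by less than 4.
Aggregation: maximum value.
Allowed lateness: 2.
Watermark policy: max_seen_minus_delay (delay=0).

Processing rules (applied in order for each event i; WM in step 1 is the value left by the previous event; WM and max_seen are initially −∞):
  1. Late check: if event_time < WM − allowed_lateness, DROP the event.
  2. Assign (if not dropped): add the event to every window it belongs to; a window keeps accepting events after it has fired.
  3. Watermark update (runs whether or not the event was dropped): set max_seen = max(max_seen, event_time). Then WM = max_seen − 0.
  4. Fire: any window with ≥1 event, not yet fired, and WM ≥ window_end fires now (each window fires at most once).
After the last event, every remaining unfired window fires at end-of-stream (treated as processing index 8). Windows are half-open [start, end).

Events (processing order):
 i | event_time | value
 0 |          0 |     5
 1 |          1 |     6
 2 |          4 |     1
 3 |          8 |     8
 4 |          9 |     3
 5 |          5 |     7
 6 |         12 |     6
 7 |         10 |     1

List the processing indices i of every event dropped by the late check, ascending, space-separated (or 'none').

i=0 t=0 v=5: → [0,4); WM=0
i=1 t=1 v=6: → [0,5); WM=1
i=2 t=4 v=1: → [0,8); WM=4
i=3 t=8 v=8: → [8,12); WM=8
i=4 t=9 v=3: → [8,13); WM=9
i=5 t=5 v=7: DROP (t<9-2); WM=9
i=6 t=12 v=6: → [8,16); WM=12
i=7 t=10 v=1: → [8,16); WM=12

5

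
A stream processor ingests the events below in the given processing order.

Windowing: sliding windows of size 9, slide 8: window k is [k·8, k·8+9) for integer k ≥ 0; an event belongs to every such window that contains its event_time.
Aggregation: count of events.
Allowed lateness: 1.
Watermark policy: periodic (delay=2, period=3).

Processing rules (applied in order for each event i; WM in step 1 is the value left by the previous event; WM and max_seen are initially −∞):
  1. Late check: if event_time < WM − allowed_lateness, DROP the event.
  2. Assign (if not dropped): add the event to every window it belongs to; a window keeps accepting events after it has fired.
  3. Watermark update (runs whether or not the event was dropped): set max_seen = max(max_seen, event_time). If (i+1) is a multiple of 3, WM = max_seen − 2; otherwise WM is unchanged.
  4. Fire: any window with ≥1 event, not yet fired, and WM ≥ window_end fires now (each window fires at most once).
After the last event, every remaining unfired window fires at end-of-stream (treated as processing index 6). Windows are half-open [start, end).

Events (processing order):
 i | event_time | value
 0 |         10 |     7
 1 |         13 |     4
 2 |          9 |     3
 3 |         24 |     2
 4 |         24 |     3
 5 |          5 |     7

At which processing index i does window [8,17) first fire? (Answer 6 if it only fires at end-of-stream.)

i=0 t=10 v=7: → [8,17); WM=−∞
i=1 t=13 v=4: → [8,17); WM=−∞
i=2 t=9 v=3: → [8,17); WM=11
i=3 t=24 v=2: → [24,33),[16,25); WM=11
i=4 t=24 v=3: → [24,33),[16,25); WM=11
i=5 t=5 v=7: DROP (t<11-1); WM=22; [8,17) fires=3

5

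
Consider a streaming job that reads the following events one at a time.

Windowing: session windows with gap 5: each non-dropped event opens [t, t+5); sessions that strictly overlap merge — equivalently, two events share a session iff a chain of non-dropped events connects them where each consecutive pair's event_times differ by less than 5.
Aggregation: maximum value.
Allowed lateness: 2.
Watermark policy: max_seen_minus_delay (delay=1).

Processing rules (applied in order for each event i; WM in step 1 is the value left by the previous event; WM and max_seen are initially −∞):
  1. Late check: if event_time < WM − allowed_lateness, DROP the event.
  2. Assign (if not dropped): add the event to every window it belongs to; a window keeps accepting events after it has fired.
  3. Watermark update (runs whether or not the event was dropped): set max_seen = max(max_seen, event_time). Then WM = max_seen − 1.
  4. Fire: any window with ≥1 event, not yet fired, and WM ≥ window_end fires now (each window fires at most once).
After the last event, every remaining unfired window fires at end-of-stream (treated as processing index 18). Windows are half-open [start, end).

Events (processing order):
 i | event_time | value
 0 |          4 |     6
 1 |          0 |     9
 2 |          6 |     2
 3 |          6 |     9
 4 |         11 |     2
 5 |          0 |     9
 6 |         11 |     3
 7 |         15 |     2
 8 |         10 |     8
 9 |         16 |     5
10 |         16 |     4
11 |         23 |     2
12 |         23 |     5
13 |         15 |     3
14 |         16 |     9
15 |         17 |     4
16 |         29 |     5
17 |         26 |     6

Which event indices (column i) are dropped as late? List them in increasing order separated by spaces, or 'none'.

1 5 8 13 14 15

i=0 t=4 v=6: → [4,9); WM=3
i=1 t=0 v=9: DROP (t<3-2); WM=3
i=2 t=6 v=2: → [4,11); WM=5
i=3 t=6 v=9: → [4,11); WM=5
i=4 t=11 v=2: → [11,16); WM=10
i=5 t=0 v=9: DROP (t<10-2); WM=10
i=6 t=11 v=3: → [11,16); WM=10
i=7 t=15 v=2: → [11,20); WM=14
i=8 t=10 v=8: DROP (t<14-2); WM=14
i=9 t=16 v=5: → [11,21); WM=15
i=10 t=16 v=4: → [11,21); WM=15
i=11 t=23 v=2: → [23,28); WM=22
i=12 t=23 v=5: → [23,28); WM=22
i=13 t=15 v=3: DROP (t<22-2); WM=22
i=14 t=16 v=9: DROP (t<22-2); WM=22
i=15 t=17 v=4: DROP (t<22-2); WM=22
i=16 t=29 v=5: → [29,34); WM=28
i=17 t=26 v=6: → [23,34); WM=28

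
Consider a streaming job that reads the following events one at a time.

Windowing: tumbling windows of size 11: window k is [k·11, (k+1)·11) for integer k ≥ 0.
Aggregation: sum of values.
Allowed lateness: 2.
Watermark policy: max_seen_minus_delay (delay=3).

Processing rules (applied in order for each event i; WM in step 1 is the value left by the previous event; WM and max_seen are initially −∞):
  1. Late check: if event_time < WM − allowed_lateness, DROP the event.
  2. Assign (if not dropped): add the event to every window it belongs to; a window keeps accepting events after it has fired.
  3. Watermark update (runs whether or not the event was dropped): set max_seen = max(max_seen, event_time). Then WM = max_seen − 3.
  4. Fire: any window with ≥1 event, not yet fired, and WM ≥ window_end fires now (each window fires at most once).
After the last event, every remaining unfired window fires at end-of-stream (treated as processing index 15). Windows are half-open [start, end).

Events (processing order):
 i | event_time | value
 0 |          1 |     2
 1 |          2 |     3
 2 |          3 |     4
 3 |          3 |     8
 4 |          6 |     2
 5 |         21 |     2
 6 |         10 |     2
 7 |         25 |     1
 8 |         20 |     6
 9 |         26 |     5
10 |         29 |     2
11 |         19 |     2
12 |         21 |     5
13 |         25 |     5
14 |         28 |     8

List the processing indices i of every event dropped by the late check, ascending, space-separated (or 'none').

i=0 t=1 v=2: → [0,11); WM=-2
i=1 t=2 v=3: → [0,11); WM=-1
i=2 t=3 v=4: → [0,11); WM=0
i=3 t=3 v=8: → [0,11); WM=0
i=4 t=6 v=2: → [0,11); WM=3
i=5 t=21 v=2: → [11,22); WM=18; [0,11) fires=19
i=6 t=10 v=2: DROP (t<18-2); WM=18
i=7 t=25 v=1: → [22,33); WM=22; [11,22) fires=2
i=8 t=20 v=6: → [11,22); WM=22
i=9 t=26 v=5: → [22,33); WM=23
i=10 t=29 v=2: → [22,33); WM=26
i=11 t=19 v=2: DROP (t<26-2); WM=26
i=12 t=21 v=5: DROP (t<26-2); WM=26
i=13 t=25 v=5: → [22,33); WM=26
i=14 t=28 v=8: → [22,33); WM=26

6 11 12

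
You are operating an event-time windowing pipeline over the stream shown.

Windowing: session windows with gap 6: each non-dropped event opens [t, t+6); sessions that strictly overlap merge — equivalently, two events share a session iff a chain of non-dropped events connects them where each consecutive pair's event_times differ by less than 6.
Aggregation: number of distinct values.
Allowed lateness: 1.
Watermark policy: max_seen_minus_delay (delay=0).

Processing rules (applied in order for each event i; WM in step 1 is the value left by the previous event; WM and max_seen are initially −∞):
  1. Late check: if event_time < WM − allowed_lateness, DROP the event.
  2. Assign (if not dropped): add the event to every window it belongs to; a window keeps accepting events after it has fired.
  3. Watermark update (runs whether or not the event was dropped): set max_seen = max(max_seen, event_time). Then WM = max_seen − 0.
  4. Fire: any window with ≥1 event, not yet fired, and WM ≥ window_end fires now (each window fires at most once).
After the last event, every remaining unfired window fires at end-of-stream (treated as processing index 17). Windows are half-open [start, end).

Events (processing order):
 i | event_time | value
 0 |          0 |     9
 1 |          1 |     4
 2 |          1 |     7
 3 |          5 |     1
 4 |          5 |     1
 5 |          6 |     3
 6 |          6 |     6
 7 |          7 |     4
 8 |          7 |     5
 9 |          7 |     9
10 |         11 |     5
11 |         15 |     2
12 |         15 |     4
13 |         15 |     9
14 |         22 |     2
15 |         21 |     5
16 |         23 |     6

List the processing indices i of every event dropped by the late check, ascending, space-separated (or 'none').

i=0 t=0 v=9: → [0,6); WM=0
i=1 t=1 v=4: → [0,7); WM=1
i=2 t=1 v=7: → [0,7); WM=1
i=3 t=5 v=1: → [0,11); WM=5
i=4 t=5 v=1: → [0,11); WM=5
i=5 t=6 v=3: → [0,12); WM=6
i=6 t=6 v=6: → [0,12); WM=6
i=7 t=7 v=4: → [0,13); WM=7
i=8 t=7 v=5: → [0,13); WM=7
i=9 t=7 v=9: → [0,13); WM=7
i=10 t=11 v=5: → [0,17); WM=11
i=11 t=15 v=2: → [0,21); WM=15
i=12 t=15 v=4: → [0,21); WM=15
i=13 t=15 v=9: → [0,21); WM=15
i=14 t=22 v=2: → [22,28); WM=22
i=15 t=21 v=5: → [21,28); WM=22
i=16 t=23 v=6: → [21,29); WM=23

none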